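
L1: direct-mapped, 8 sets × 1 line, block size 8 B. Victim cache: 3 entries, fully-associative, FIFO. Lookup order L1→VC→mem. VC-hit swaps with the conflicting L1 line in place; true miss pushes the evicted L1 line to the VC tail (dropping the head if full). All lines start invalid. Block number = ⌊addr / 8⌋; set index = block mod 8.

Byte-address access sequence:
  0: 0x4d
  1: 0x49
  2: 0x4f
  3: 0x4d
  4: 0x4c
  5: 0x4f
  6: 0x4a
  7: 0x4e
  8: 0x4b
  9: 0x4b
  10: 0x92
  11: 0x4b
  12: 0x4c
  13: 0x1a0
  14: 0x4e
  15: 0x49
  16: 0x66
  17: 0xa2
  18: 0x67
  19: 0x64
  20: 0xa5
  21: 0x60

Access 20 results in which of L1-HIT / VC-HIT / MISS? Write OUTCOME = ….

OUTCOME = VC-HIT

#0 0x4d→b9/s1 MISS; vc=[]
#1 0x49→b9/s1 L1-HIT; vc=[]
#2 0x4f→b9/s1 L1-HIT; vc=[]
#3 0x4d→b9/s1 L1-HIT; vc=[]
#4 0x4c→b9/s1 L1-HIT; vc=[]
#5 0x4f→b9/s1 L1-HIT; vc=[]
#6 0x4a→b9/s1 L1-HIT; vc=[]
#7 0x4e→b9/s1 L1-HIT; vc=[]
#8 0x4b→b9/s1 L1-HIT; vc=[]
#9 0x4b→b9/s1 L1-HIT; vc=[]
#10 0x92→b18/s2 MISS; vc=[]
#11 0x4b→b9/s1 L1-HIT; vc=[]
#12 0x4c→b9/s1 L1-HIT; vc=[]
#13 0x1a0→b52/s4 MISS; vc=[]
#14 0x4e→b9/s1 L1-HIT; vc=[]
#15 0x49→b9/s1 L1-HIT; vc=[]
#16 0x66→b12/s4 MISS; vc=[52]
#17 0xa2→b20/s4 MISS; vc=[52,12]
#18 0x67→b12/s4 VC-HIT; vc=[52,20]
#19 0x64→b12/s4 L1-HIT; vc=[52,20]
#20 0xa5→b20/s4 VC-HIT; vc=[52,12]
#21 0x60→b12/s4 VC-HIT; vc=[52,20]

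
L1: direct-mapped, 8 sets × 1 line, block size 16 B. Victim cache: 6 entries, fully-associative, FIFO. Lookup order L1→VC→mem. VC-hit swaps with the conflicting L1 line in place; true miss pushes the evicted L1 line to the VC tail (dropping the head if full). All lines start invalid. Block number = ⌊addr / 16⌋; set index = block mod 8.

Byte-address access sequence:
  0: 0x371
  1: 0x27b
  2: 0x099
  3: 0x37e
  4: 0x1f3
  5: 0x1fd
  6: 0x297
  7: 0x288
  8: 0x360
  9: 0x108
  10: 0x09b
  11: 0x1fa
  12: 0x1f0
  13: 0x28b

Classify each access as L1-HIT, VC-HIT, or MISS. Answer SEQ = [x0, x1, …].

#0 0x371→b55/s7 MISS; vc=[]
#1 0x27b→b39/s7 MISS; vc=[55]
#2 0x99→b9/s1 MISS; vc=[55]
#3 0x37e→b55/s7 VC-HIT; vc=[39]
#4 0x1f3→b31/s7 MISS; vc=[39,55]
#5 0x1fd→b31/s7 L1-HIT; vc=[39,55]
#6 0x297→b41/s1 MISS; vc=[39,55,9]
#7 0x288→b40/s0 MISS; vc=[39,55,9]
#8 0x360→b54/s6 MISS; vc=[39,55,9]
#9 0x108→b16/s0 MISS; vc=[39,55,9,40]
#10 0x9b→b9/s1 VC-HIT; vc=[39,55,41,40]
#11 0x1fa→b31/s7 L1-HIT; vc=[39,55,41,40]
#12 0x1f0→b31/s7 L1-HIT; vc=[39,55,41,40]
#13 0x28b→b40/s0 VC-HIT; vc=[39,55,41,16]

SEQ = [MISS, MISS, MISS, VC-HIT, MISS, L1-HIT, MISS, MISS, MISS, MISS, VC-HIT, L1-HIT, L1-HIT, VC-HIT]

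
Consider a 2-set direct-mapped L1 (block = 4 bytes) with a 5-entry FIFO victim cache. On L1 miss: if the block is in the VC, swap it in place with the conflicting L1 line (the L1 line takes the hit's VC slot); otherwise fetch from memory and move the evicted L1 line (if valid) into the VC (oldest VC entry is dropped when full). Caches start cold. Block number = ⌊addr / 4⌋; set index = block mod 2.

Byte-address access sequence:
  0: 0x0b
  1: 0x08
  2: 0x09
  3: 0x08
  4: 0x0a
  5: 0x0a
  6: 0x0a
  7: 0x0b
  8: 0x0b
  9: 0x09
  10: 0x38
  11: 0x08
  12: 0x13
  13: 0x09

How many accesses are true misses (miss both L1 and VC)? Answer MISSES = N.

MISSES = 3

#0 0xb→b2/s0 MISS; vc=[]
#1 0x8→b2/s0 L1-HIT; vc=[]
#2 0x9→b2/s0 L1-HIT; vc=[]
#3 0x8→b2/s0 L1-HIT; vc=[]
#4 0xa→b2/s0 L1-HIT; vc=[]
#5 0xa→b2/s0 L1-HIT; vc=[]
#6 0xa→b2/s0 L1-HIT; vc=[]
#7 0xb→b2/s0 L1-HIT; vc=[]
#8 0xb→b2/s0 L1-HIT; vc=[]
#9 0x9→b2/s0 L1-HIT; vc=[]
#10 0x38→b14/s0 MISS; vc=[2]
#11 0x8→b2/s0 VC-HIT; vc=[14]
#12 0x13→b4/s0 MISS; vc=[14,2]
#13 0x9→b2/s0 VC-HIT; vc=[14,4]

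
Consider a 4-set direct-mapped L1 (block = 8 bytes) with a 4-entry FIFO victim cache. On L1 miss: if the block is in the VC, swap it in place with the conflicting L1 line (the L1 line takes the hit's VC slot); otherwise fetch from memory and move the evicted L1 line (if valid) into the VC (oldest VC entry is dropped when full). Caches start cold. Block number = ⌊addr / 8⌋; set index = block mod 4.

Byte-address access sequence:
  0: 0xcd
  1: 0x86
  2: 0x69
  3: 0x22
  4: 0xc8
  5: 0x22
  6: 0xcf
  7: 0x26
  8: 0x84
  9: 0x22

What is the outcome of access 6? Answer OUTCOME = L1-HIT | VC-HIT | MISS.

0: 0xcd (blk 25, set 1) → MISS  vc=[]
1: 0x86 (blk 16, set 0) → MISS  vc=[]
2: 0x69 (blk 13, set 1) → MISS  vc=[25]
3: 0x22 (blk 4, set 0) → MISS  vc=[25, 16]
4: 0xc8 (blk 25, set 1) → VC-HIT  vc=[13, 16]
5: 0x22 (blk 4, set 0) → L1-HIT  vc=[13, 16]
6: 0xcf (blk 25, set 1) → L1-HIT  vc=[13, 16]
7: 0x26 (blk 4, set 0) → L1-HIT  vc=[13, 16]
8: 0x84 (blk 16, set 0) → VC-HIT  vc=[13, 4]
9: 0x22 (blk 4, set 0) → VC-HIT  vc=[13, 16]

OUTCOME = L1-HIT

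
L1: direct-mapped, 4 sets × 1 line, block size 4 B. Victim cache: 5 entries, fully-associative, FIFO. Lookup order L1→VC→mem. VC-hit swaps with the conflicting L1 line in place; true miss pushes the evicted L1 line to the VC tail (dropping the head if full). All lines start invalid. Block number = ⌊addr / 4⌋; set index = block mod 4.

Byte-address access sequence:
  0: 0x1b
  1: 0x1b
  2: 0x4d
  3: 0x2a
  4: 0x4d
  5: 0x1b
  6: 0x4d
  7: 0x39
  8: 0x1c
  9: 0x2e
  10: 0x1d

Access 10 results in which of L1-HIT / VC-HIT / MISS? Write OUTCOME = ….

#0 0x1b→b6/s2 MISS; vc=[]
#1 0x1b→b6/s2 L1-HIT; vc=[]
#2 0x4d→b19/s3 MISS; vc=[]
#3 0x2a→b10/s2 MISS; vc=[6]
#4 0x4d→b19/s3 L1-HIT; vc=[6]
#5 0x1b→b6/s2 VC-HIT; vc=[10]
#6 0x4d→b19/s3 L1-HIT; vc=[10]
#7 0x39→b14/s2 MISS; vc=[10,6]
#8 0x1c→b7/s3 MISS; vc=[10,6,19]
#9 0x2e→b11/s3 MISS; vc=[10,6,19,7]
#10 0x1d→b7/s3 VC-HIT; vc=[10,6,19,11]

OUTCOME = VC-HIT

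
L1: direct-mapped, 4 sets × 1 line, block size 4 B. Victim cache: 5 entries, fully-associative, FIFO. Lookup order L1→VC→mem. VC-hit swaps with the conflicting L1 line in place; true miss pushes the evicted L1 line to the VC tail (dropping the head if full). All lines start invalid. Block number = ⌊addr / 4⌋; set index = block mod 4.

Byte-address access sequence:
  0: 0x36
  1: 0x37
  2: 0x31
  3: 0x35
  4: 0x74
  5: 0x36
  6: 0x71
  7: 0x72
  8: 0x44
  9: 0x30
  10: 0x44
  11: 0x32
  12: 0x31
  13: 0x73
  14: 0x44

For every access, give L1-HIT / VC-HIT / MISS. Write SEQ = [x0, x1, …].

  [0] addr=0x36 blk=13 s=1: MISS | VC []
  [1] addr=0x37 blk=13 s=1: L1-HIT | VC []
  [2] addr=0x31 blk=12 s=0: MISS | VC []
  [3] addr=0x35 blk=13 s=1: L1-HIT | VC []
  [4] addr=0x74 blk=29 s=1: MISS | VC [13]
  [5] addr=0x36 blk=13 s=1: VC-HIT | VC [29]
  [6] addr=0x71 blk=28 s=0: MISS | VC [29, 12]
  [7] addr=0x72 blk=28 s=0: L1-HIT | VC [29, 12]
  [8] addr=0x44 blk=17 s=1: MISS | VC [29, 12, 13]
  [9] addr=0x30 blk=12 s=0: VC-HIT | VC [29, 28, 13]
  [10] addr=0x44 blk=17 s=1: L1-HIT | VC [29, 28, 13]
  [11] addr=0x32 blk=12 s=0: L1-HIT | VC [29, 28, 13]
  [12] addr=0x31 blk=12 s=0: L1-HIT | VC [29, 28, 13]
  [13] addr=0x73 blk=28 s=0: VC-HIT | VC [29, 12, 13]
  [14] addr=0x44 blk=17 s=1: L1-HIT | VC [29, 12, 13]

SEQ = [MISS, L1-HIT, MISS, L1-HIT, MISS, VC-HIT, MISS, L1-HIT, MISS, VC-HIT, L1-HIT, L1-HIT, L1-HIT, VC-HIT, L1-HIT]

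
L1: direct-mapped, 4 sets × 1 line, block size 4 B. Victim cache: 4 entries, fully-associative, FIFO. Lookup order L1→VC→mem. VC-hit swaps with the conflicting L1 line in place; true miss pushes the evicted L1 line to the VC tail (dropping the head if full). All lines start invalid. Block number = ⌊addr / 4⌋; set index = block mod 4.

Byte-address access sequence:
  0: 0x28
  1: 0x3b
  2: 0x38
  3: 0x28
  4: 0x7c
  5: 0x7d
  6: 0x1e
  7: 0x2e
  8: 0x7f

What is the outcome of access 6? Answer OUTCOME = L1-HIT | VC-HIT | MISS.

  [0] addr=0x28 blk=10 s=2: MISS | VC []
  [1] addr=0x3b blk=14 s=2: MISS | VC [10]
  [2] addr=0x38 blk=14 s=2: L1-HIT | VC [10]
  [3] addr=0x28 blk=10 s=2: VC-HIT | VC [14]
  [4] addr=0x7c blk=31 s=3: MISS | VC [14]
  [5] addr=0x7d blk=31 s=3: L1-HIT | VC [14]
  [6] addr=0x1e blk=7 s=3: MISS | VC [14, 31]
  [7] addr=0x2e blk=11 s=3: MISS | VC [14, 31, 7]
  [8] addr=0x7f blk=31 s=3: VC-HIT | VC [14, 11, 7]

OUTCOME = MISS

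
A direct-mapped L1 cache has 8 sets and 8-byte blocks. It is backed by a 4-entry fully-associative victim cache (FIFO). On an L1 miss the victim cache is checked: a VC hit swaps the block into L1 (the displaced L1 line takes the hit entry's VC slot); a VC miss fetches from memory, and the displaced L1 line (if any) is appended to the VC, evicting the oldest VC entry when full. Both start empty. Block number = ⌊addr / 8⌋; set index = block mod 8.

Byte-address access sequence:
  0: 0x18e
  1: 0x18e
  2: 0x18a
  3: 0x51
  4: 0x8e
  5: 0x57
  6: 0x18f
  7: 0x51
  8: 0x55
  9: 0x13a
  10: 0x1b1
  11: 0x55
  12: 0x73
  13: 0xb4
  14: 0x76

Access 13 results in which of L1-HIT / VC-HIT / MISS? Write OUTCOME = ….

OUTCOME = MISS

  [0] addr=0x18e blk=49 s=1: MISS | VC []
  [1] addr=0x18e blk=49 s=1: L1-HIT | VC []
  [2] addr=0x18a blk=49 s=1: L1-HIT | VC []
  [3] addr=0x51 blk=10 s=2: MISS | VC []
  [4] addr=0x8e blk=17 s=1: MISS | VC [49]
  [5] addr=0x57 blk=10 s=2: L1-HIT | VC [49]
  [6] addr=0x18f blk=49 s=1: VC-HIT | VC [17]
  [7] addr=0x51 blk=10 s=2: L1-HIT | VC [17]
  [8] addr=0x55 blk=10 s=2: L1-HIT | VC [17]
  [9] addr=0x13a blk=39 s=7: MISS | VC [17]
  [10] addr=0x1b1 blk=54 s=6: MISS | VC [17]
  [11] addr=0x55 blk=10 s=2: L1-HIT | VC [17]
  [12] addr=0x73 blk=14 s=6: MISS | VC [17, 54]
  [13] addr=0xb4 blk=22 s=6: MISS | VC [17, 54, 14]
  [14] addr=0x76 blk=14 s=6: VC-HIT | VC [17, 54, 22]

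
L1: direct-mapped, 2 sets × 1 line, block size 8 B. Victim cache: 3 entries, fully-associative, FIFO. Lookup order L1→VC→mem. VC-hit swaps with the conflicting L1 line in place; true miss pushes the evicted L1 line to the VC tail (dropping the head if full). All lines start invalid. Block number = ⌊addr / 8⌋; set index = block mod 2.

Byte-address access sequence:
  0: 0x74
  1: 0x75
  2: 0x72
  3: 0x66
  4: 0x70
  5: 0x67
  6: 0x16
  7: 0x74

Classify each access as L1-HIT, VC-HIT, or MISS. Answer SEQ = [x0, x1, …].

  [0] addr=0x74 blk=14 s=0: MISS | VC []
  [1] addr=0x75 blk=14 s=0: L1-HIT | VC []
  [2] addr=0x72 blk=14 s=0: L1-HIT | VC []
  [3] addr=0x66 blk=12 s=0: MISS | VC [14]
  [4] addr=0x70 blk=14 s=0: VC-HIT | VC [12]
  [5] addr=0x67 blk=12 s=0: VC-HIT | VC [14]
  [6] addr=0x16 blk=2 s=0: MISS | VC [14, 12]
  [7] addr=0x74 blk=14 s=0: VC-HIT | VC [2, 12]

SEQ = [MISS, L1-HIT, L1-HIT, MISS, VC-HIT, VC-HIT, MISS, VC-HIT]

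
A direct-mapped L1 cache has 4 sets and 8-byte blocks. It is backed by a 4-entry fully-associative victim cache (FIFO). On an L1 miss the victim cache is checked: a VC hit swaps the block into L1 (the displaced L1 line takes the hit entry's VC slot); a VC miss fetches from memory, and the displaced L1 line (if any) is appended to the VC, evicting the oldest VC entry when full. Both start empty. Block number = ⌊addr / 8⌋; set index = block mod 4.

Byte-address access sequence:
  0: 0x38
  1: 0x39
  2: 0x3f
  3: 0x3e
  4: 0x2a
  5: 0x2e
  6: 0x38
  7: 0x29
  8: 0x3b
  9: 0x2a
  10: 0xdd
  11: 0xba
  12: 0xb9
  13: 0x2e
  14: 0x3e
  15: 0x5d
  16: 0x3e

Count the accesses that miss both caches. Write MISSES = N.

0: 0x38 (blk 7, set 3) → MISS  vc=[]
1: 0x39 (blk 7, set 3) → L1-HIT  vc=[]
2: 0x3f (blk 7, set 3) → L1-HIT  vc=[]
3: 0x3e (blk 7, set 3) → L1-HIT  vc=[]
4: 0x2a (blk 5, set 1) → MISS  vc=[]
5: 0x2e (blk 5, set 1) → L1-HIT  vc=[]
6: 0x38 (blk 7, set 3) → L1-HIT  vc=[]
7: 0x29 (blk 5, set 1) → L1-HIT  vc=[]
8: 0x3b (blk 7, set 3) → L1-HIT  vc=[]
9: 0x2a (blk 5, set 1) → L1-HIT  vc=[]
10: 0xdd (blk 27, set 3) → MISS  vc=[7]
11: 0xba (blk 23, set 3) → MISS  vc=[7, 27]
12: 0xb9 (blk 23, set 3) → L1-HIT  vc=[7, 27]
13: 0x2e (blk 5, set 1) → L1-HIT  vc=[7, 27]
14: 0x3e (blk 7, set 3) → VC-HIT  vc=[23, 27]
15: 0x5d (blk 11, set 3) → MISS  vc=[23, 27, 7]
16: 0x3e (blk 7, set 3) → VC-HIT  vc=[23, 27, 11]

MISSES = 5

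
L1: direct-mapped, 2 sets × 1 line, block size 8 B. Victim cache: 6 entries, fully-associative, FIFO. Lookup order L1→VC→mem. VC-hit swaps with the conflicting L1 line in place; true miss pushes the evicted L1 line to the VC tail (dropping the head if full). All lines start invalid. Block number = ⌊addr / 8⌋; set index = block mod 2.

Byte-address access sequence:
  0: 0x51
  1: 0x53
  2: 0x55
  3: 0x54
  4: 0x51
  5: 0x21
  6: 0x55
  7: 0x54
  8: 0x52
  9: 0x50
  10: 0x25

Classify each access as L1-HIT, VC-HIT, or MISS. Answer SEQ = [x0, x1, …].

#0 0x51→b10/s0 MISS; vc=[]
#1 0x53→b10/s0 L1-HIT; vc=[]
#2 0x55→b10/s0 L1-HIT; vc=[]
#3 0x54→b10/s0 L1-HIT; vc=[]
#4 0x51→b10/s0 L1-HIT; vc=[]
#5 0x21→b4/s0 MISS; vc=[10]
#6 0x55→b10/s0 VC-HIT; vc=[4]
#7 0x54→b10/s0 L1-HIT; vc=[4]
#8 0x52→b10/s0 L1-HIT; vc=[4]
#9 0x50→b10/s0 L1-HIT; vc=[4]
#10 0x25→b4/s0 VC-HIT; vc=[10]

SEQ = [MISS, L1-HIT, L1-HIT, L1-HIT, L1-HIT, MISS, VC-HIT, L1-HIT, L1-HIT, L1-HIT, VC-HIT]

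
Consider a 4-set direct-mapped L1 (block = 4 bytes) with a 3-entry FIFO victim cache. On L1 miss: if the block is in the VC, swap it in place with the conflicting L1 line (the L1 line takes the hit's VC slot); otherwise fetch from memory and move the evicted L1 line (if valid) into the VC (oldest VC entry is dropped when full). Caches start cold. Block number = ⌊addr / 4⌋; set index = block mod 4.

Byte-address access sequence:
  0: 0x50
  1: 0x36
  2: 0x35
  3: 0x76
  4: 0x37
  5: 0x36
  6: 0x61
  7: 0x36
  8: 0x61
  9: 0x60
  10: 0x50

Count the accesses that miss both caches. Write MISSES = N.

MISSES = 4

#0 0x50→b20/s0 MISS; vc=[]
#1 0x36→b13/s1 MISS; vc=[]
#2 0x35→b13/s1 L1-HIT; vc=[]
#3 0x76→b29/s1 MISS; vc=[13]
#4 0x37→b13/s1 VC-HIT; vc=[29]
#5 0x36→b13/s1 L1-HIT; vc=[29]
#6 0x61→b24/s0 MISS; vc=[29,20]
#7 0x36→b13/s1 L1-HIT; vc=[29,20]
#8 0x61→b24/s0 L1-HIT; vc=[29,20]
#9 0x60→b24/s0 L1-HIT; vc=[29,20]
#10 0x50→b20/s0 VC-HIT; vc=[29,24]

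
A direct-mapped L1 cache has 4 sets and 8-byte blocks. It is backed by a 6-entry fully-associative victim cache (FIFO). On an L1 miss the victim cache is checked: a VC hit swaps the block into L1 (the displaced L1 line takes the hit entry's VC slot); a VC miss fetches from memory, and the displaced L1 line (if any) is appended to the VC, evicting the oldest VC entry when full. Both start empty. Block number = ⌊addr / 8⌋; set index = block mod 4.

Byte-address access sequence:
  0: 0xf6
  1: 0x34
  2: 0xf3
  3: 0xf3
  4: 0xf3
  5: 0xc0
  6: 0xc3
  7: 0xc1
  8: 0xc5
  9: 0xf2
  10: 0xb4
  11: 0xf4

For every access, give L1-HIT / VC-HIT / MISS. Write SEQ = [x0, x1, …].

SEQ = [MISS, MISS, VC-HIT, L1-HIT, L1-HIT, MISS, L1-HIT, L1-HIT, L1-HIT, L1-HIT, MISS, VC-HIT]

  [0] addr=0xf6 blk=30 s=2: MISS | VC []
  [1] addr=0x34 blk=6 s=2: MISS | VC [30]
  [2] addr=0xf3 blk=30 s=2: VC-HIT | VC [6]
  [3] addr=0xf3 blk=30 s=2: L1-HIT | VC [6]
  [4] addr=0xf3 blk=30 s=2: L1-HIT | VC [6]
  [5] addr=0xc0 blk=24 s=0: MISS | VC [6]
  [6] addr=0xc3 blk=24 s=0: L1-HIT | VC [6]
  [7] addr=0xc1 blk=24 s=0: L1-HIT | VC [6]
  [8] addr=0xc5 blk=24 s=0: L1-HIT | VC [6]
  [9] addr=0xf2 blk=30 s=2: L1-HIT | VC [6]
  [10] addr=0xb4 blk=22 s=2: MISS | VC [6, 30]
  [11] addr=0xf4 blk=30 s=2: VC-HIT | VC [6, 22]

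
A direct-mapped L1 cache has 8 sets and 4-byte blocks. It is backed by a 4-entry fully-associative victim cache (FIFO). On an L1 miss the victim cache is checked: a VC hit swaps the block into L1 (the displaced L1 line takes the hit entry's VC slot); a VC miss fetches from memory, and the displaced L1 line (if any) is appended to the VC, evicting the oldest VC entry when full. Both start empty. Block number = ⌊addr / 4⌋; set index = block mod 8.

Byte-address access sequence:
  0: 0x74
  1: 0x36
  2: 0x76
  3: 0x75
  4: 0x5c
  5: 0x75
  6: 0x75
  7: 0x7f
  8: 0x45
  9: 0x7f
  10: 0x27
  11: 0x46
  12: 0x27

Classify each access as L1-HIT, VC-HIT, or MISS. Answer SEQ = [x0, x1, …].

#0 0x74→b29/s5 MISS; vc=[]
#1 0x36→b13/s5 MISS; vc=[29]
#2 0x76→b29/s5 VC-HIT; vc=[13]
#3 0x75→b29/s5 L1-HIT; vc=[13]
#4 0x5c→b23/s7 MISS; vc=[13]
#5 0x75→b29/s5 L1-HIT; vc=[13]
#6 0x75→b29/s5 L1-HIT; vc=[13]
#7 0x7f→b31/s7 MISS; vc=[13,23]
#8 0x45→b17/s1 MISS; vc=[13,23]
#9 0x7f→b31/s7 L1-HIT; vc=[13,23]
#10 0x27→b9/s1 MISS; vc=[13,23,17]
#11 0x46→b17/s1 VC-HIT; vc=[13,23,9]
#12 0x27→b9/s1 VC-HIT; vc=[13,23,17]

SEQ = [MISS, MISS, VC-HIT, L1-HIT, MISS, L1-HIT, L1-HIT, MISS, MISS, L1-HIT, MISS, VC-HIT, VC-HIT]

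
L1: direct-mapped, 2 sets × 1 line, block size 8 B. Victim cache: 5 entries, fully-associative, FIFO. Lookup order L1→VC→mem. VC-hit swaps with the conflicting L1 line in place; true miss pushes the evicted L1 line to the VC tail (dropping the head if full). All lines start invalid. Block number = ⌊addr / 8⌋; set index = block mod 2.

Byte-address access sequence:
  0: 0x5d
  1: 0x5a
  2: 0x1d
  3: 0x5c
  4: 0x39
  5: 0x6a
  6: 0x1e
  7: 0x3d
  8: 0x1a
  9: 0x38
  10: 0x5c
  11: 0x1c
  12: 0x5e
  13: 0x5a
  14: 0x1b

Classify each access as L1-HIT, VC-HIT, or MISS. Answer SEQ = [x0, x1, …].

#0 0x5d→b11/s1 MISS; vc=[]
#1 0x5a→b11/s1 L1-HIT; vc=[]
#2 0x1d→b3/s1 MISS; vc=[11]
#3 0x5c→b11/s1 VC-HIT; vc=[3]
#4 0x39→b7/s1 MISS; vc=[3,11]
#5 0x6a→b13/s1 MISS; vc=[3,11,7]
#6 0x1e→b3/s1 VC-HIT; vc=[13,11,7]
#7 0x3d→b7/s1 VC-HIT; vc=[13,11,3]
#8 0x1a→b3/s1 VC-HIT; vc=[13,11,7]
#9 0x38→b7/s1 VC-HIT; vc=[13,11,3]
#10 0x5c→b11/s1 VC-HIT; vc=[13,7,3]
#11 0x1c→b3/s1 VC-HIT; vc=[13,7,11]
#12 0x5e→b11/s1 VC-HIT; vc=[13,7,3]
#13 0x5a→b11/s1 L1-HIT; vc=[13,7,3]
#14 0x1b→b3/s1 VC-HIT; vc=[13,7,11]

SEQ = [MISS, L1-HIT, MISS, VC-HIT, MISS, MISS, VC-HIT, VC-HIT, VC-HIT, VC-HIT, VC-HIT, VC-HIT, VC-HIT, L1-HIT, VC-HIT]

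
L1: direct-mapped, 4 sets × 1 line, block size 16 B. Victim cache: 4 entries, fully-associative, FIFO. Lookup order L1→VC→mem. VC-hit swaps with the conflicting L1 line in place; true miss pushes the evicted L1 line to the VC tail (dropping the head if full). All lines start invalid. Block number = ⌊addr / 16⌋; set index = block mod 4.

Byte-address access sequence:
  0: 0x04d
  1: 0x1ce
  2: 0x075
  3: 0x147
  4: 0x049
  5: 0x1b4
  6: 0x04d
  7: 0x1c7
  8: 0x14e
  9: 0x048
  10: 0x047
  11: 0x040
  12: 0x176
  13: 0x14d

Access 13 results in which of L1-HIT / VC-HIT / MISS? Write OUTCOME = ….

0: 0x4d (blk 4, set 0) → MISS  vc=[]
1: 0x1ce (blk 28, set 0) → MISS  vc=[4]
2: 0x75 (blk 7, set 3) → MISS  vc=[4]
3: 0x147 (blk 20, set 0) → MISS  vc=[4, 28]
4: 0x49 (blk 4, set 0) → VC-HIT  vc=[20, 28]
5: 0x1b4 (blk 27, set 3) → MISS  vc=[20, 28, 7]
6: 0x4d (blk 4, set 0) → L1-HIT  vc=[20, 28, 7]
7: 0x1c7 (blk 28, set 0) → VC-HIT  vc=[20, 4, 7]
8: 0x14e (blk 20, set 0) → VC-HIT  vc=[28, 4, 7]
9: 0x48 (blk 4, set 0) → VC-HIT  vc=[28, 20, 7]
10: 0x47 (blk 4, set 0) → L1-HIT  vc=[28, 20, 7]
11: 0x40 (blk 4, set 0) → L1-HIT  vc=[28, 20, 7]
12: 0x176 (blk 23, set 3) → MISS  vc=[28, 20, 7, 27]
13: 0x14d (blk 20, set 0) → VC-HIT  vc=[28, 4, 7, 27]

OUTCOME = VC-HIT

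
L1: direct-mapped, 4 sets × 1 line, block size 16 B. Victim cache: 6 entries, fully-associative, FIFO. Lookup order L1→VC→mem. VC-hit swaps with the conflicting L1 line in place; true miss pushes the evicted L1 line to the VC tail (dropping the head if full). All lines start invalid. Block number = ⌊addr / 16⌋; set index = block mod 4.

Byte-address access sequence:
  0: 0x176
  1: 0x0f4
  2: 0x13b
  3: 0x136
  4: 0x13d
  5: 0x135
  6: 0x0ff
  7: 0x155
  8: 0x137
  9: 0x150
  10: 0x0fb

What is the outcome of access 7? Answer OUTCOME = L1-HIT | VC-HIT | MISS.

OUTCOME = MISS

0: 0x176 (blk 23, set 3) → MISS  vc=[]
1: 0xf4 (blk 15, set 3) → MISS  vc=[23]
2: 0x13b (blk 19, set 3) → MISS  vc=[23, 15]
3: 0x136 (blk 19, set 3) → L1-HIT  vc=[23, 15]
4: 0x13d (blk 19, set 3) → L1-HIT  vc=[23, 15]
5: 0x135 (blk 19, set 3) → L1-HIT  vc=[23, 15]
6: 0xff (blk 15, set 3) → VC-HIT  vc=[23, 19]
7: 0x155 (blk 21, set 1) → MISS  vc=[23, 19]
8: 0x137 (blk 19, set 3) → VC-HIT  vc=[23, 15]
9: 0x150 (blk 21, set 1) → L1-HIT  vc=[23, 15]
10: 0xfb (blk 15, set 3) → VC-HIT  vc=[23, 19]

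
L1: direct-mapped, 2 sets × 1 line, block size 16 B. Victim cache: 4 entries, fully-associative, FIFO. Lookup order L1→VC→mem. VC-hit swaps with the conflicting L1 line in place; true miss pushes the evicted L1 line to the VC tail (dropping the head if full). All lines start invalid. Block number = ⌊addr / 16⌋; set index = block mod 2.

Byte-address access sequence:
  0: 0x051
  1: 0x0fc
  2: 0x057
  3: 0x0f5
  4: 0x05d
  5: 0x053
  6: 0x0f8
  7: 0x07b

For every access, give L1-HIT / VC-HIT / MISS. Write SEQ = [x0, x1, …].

#0 0x51→b5/s1 MISS; vc=[]
#1 0xfc→b15/s1 MISS; vc=[5]
#2 0x57→b5/s1 VC-HIT; vc=[15]
#3 0xf5→b15/s1 VC-HIT; vc=[5]
#4 0x5d→b5/s1 VC-HIT; vc=[15]
#5 0x53→b5/s1 L1-HIT; vc=[15]
#6 0xf8→b15/s1 VC-HIT; vc=[5]
#7 0x7b→b7/s1 MISS; vc=[5,15]

SEQ = [MISS, MISS, VC-HIT, VC-HIT, VC-HIT, L1-HIT, VC-HIT, MISS]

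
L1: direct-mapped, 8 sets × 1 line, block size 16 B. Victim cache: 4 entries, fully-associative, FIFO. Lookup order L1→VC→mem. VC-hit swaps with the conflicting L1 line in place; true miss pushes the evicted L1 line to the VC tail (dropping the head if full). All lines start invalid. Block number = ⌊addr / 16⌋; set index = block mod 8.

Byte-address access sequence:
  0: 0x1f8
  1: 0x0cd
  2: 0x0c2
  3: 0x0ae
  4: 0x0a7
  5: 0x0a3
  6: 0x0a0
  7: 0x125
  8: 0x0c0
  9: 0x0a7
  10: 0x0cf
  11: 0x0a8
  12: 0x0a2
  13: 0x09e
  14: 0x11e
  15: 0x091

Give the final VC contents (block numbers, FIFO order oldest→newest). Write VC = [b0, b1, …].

  [0] addr=0x1f8 blk=31 s=7: MISS | VC []
  [1] addr=0xcd blk=12 s=4: MISS | VC []
  [2] addr=0xc2 blk=12 s=4: L1-HIT | VC []
  [3] addr=0xae blk=10 s=2: MISS | VC []
  [4] addr=0xa7 blk=10 s=2: L1-HIT | VC []
  [5] addr=0xa3 blk=10 s=2: L1-HIT | VC []
  [6] addr=0xa0 blk=10 s=2: L1-HIT | VC []
  [7] addr=0x125 blk=18 s=2: MISS | VC [10]
  [8] addr=0xc0 blk=12 s=4: L1-HIT | VC [10]
  [9] addr=0xa7 blk=10 s=2: VC-HIT | VC [18]
  [10] addr=0xcf blk=12 s=4: L1-HIT | VC [18]
  [11] addr=0xa8 blk=10 s=2: L1-HIT | VC [18]
  [12] addr=0xa2 blk=10 s=2: L1-HIT | VC [18]
  [13] addr=0x9e blk=9 s=1: MISS | VC [18]
  [14] addr=0x11e blk=17 s=1: MISS | VC [18, 9]
  [15] addr=0x91 blk=9 s=1: VC-HIT | VC [18, 17]

VC = [18, 17]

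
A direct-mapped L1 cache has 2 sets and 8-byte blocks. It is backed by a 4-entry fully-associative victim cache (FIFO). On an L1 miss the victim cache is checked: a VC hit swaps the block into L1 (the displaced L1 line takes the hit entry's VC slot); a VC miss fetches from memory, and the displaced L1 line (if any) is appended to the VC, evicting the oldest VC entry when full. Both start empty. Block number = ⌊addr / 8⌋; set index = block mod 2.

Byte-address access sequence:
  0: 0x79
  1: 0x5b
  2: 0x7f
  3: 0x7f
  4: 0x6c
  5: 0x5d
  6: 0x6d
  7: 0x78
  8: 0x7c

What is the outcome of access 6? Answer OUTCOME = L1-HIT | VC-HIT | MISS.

OUTCOME = VC-HIT

  [0] addr=0x79 blk=15 s=1: MISS | VC []
  [1] addr=0x5b blk=11 s=1: MISS | VC [15]
  [2] addr=0x7f blk=15 s=1: VC-HIT | VC [11]
  [3] addr=0x7f blk=15 s=1: L1-HIT | VC [11]
  [4] addr=0x6c blk=13 s=1: MISS | VC [11, 15]
  [5] addr=0x5d blk=11 s=1: VC-HIT | VC [13, 15]
  [6] addr=0x6d blk=13 s=1: VC-HIT | VC [11, 15]
  [7] addr=0x78 blk=15 s=1: VC-HIT | VC [11, 13]
  [8] addr=0x7c blk=15 s=1: L1-HIT | VC [11, 13]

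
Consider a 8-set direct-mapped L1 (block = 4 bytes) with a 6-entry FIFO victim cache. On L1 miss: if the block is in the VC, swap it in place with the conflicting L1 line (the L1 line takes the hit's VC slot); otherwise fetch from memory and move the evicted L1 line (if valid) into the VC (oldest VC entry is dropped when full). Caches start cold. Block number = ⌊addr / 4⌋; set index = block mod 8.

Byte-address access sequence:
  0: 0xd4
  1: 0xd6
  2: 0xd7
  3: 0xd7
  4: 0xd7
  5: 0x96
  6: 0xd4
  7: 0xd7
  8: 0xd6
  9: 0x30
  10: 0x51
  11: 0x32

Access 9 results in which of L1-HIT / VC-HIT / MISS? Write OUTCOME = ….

  [0] addr=0xd4 blk=53 s=5: MISS | VC []
  [1] addr=0xd6 blk=53 s=5: L1-HIT | VC []
  [2] addr=0xd7 blk=53 s=5: L1-HIT | VC []
  [3] addr=0xd7 blk=53 s=5: L1-HIT | VC []
  [4] addr=0xd7 blk=53 s=5: L1-HIT | VC []
  [5] addr=0x96 blk=37 s=5: MISS | VC [53]
  [6] addr=0xd4 blk=53 s=5: VC-HIT | VC [37]
  [7] addr=0xd7 blk=53 s=5: L1-HIT | VC [37]
  [8] addr=0xd6 blk=53 s=5: L1-HIT | VC [37]
  [9] addr=0x30 blk=12 s=4: MISS | VC [37]
  [10] addr=0x51 blk=20 s=4: MISS | VC [37, 12]
  [11] addr=0x32 blk=12 s=4: VC-HIT | VC [37, 20]

OUTCOME = MISS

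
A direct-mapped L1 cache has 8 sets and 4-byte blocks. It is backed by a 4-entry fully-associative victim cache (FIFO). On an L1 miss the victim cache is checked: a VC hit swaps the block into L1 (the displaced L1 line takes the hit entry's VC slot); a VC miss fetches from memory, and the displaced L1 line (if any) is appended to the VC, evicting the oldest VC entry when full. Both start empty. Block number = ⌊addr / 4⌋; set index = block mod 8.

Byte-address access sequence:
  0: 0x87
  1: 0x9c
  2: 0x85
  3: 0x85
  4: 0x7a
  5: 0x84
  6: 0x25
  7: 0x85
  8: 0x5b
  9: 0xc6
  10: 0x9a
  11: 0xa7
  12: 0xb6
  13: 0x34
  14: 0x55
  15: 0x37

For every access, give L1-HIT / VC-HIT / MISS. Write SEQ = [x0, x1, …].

SEQ = [MISS, MISS, L1-HIT, L1-HIT, MISS, L1-HIT, MISS, VC-HIT, MISS, MISS, MISS, MISS, MISS, MISS, MISS, VC-HIT]

  [0] addr=0x87 blk=33 s=1: MISS | VC []
  [1] addr=0x9c blk=39 s=7: MISS | VC []
  [2] addr=0x85 blk=33 s=1: L1-HIT | VC []
  [3] addr=0x85 blk=33 s=1: L1-HIT | VC []
  [4] addr=0x7a blk=30 s=6: MISS | VC []
  [5] addr=0x84 blk=33 s=1: L1-HIT | VC []
  [6] addr=0x25 blk=9 s=1: MISS | VC [33]
  [7] addr=0x85 blk=33 s=1: VC-HIT | VC [9]
  [8] addr=0x5b blk=22 s=6: MISS | VC [9, 30]
  [9] addr=0xc6 blk=49 s=1: MISS | VC [9, 30, 33]
  [10] addr=0x9a blk=38 s=6: MISS | VC [9, 30, 33, 22]
  [11] addr=0xa7 blk=41 s=1: MISS | VC [30, 33, 22, 49]
  [12] addr=0xb6 blk=45 s=5: MISS | VC [30, 33, 22, 49]
  [13] addr=0x34 blk=13 s=5: MISS | VC [33, 22, 49, 45]
  [14] addr=0x55 blk=21 s=5: MISS | VC [22, 49, 45, 13]
  [15] addr=0x37 blk=13 s=5: VC-HIT | VC [22, 49, 45, 21]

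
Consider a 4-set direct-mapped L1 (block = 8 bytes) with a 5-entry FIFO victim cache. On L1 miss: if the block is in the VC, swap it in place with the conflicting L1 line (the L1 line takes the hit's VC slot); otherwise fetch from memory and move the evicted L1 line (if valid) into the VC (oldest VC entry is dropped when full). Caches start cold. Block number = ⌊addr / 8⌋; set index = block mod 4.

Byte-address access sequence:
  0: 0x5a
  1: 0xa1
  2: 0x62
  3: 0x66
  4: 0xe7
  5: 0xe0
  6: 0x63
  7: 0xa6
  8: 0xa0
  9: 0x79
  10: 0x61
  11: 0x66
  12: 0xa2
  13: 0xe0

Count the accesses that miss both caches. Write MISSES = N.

0: 0x5a (blk 11, set 3) → MISS  vc=[]
1: 0xa1 (blk 20, set 0) → MISS  vc=[]
2: 0x62 (blk 12, set 0) → MISS  vc=[20]
3: 0x66 (blk 12, set 0) → L1-HIT  vc=[20]
4: 0xe7 (blk 28, set 0) → MISS  vc=[20, 12]
5: 0xe0 (blk 28, set 0) → L1-HIT  vc=[20, 12]
6: 0x63 (blk 12, set 0) → VC-HIT  vc=[20, 28]
7: 0xa6 (blk 20, set 0) → VC-HIT  vc=[12, 28]
8: 0xa0 (blk 20, set 0) → L1-HIT  vc=[12, 28]
9: 0x79 (blk 15, set 3) → MISS  vc=[12, 28, 11]
10: 0x61 (blk 12, set 0) → VC-HIT  vc=[20, 28, 11]
11: 0x66 (blk 12, set 0) → L1-HIT  vc=[20, 28, 11]
12: 0xa2 (blk 20, set 0) → VC-HIT  vc=[12, 28, 11]
13: 0xe0 (blk 28, set 0) → VC-HIT  vc=[12, 20, 11]

MISSES = 5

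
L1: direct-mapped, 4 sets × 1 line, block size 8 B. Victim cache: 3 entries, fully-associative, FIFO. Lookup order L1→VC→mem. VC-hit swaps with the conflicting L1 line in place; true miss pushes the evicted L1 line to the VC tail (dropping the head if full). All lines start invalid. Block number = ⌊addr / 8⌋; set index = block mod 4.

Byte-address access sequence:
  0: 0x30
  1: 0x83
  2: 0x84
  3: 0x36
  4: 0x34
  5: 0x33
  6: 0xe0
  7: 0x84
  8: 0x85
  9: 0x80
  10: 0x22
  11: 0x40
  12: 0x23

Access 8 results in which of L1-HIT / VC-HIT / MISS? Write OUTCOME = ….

OUTCOME = L1-HIT

  [0] addr=0x30 blk=6 s=2: MISS | VC []
  [1] addr=0x83 blk=16 s=0: MISS | VC []
  [2] addr=0x84 blk=16 s=0: L1-HIT | VC []
  [3] addr=0x36 blk=6 s=2: L1-HIT | VC []
  [4] addr=0x34 blk=6 s=2: L1-HIT | VC []
  [5] addr=0x33 blk=6 s=2: L1-HIT | VC []
  [6] addr=0xe0 blk=28 s=0: MISS | VC [16]
  [7] addr=0x84 blk=16 s=0: VC-HIT | VC [28]
  [8] addr=0x85 blk=16 s=0: L1-HIT | VC [28]
  [9] addr=0x80 blk=16 s=0: L1-HIT | VC [28]
  [10] addr=0x22 blk=4 s=0: MISS | VC [28, 16]
  [11] addr=0x40 blk=8 s=0: MISS | VC [28, 16, 4]
  [12] addr=0x23 blk=4 s=0: VC-HIT | VC [28, 16, 8]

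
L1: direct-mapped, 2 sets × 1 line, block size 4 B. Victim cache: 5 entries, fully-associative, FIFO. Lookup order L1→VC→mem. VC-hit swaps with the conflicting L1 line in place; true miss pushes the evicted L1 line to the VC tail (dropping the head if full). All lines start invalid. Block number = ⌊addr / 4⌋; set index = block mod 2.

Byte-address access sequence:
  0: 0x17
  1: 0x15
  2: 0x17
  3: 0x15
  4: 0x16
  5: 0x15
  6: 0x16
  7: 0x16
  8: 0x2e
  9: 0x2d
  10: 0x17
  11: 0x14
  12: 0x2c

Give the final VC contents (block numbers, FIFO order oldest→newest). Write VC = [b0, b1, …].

VC = [5]

0: 0x17 (blk 5, set 1) → MISS  vc=[]
1: 0x15 (blk 5, set 1) → L1-HIT  vc=[]
2: 0x17 (blk 5, set 1) → L1-HIT  vc=[]
3: 0x15 (blk 5, set 1) → L1-HIT  vc=[]
4: 0x16 (blk 5, set 1) → L1-HIT  vc=[]
5: 0x15 (blk 5, set 1) → L1-HIT  vc=[]
6: 0x16 (blk 5, set 1) → L1-HIT  vc=[]
7: 0x16 (blk 5, set 1) → L1-HIT  vc=[]
8: 0x2e (blk 11, set 1) → MISS  vc=[5]
9: 0x2d (blk 11, set 1) → L1-HIT  vc=[5]
10: 0x17 (blk 5, set 1) → VC-HIT  vc=[11]
11: 0x14 (blk 5, set 1) → L1-HIT  vc=[11]
12: 0x2c (blk 11, set 1) → VC-HIT  vc=[5]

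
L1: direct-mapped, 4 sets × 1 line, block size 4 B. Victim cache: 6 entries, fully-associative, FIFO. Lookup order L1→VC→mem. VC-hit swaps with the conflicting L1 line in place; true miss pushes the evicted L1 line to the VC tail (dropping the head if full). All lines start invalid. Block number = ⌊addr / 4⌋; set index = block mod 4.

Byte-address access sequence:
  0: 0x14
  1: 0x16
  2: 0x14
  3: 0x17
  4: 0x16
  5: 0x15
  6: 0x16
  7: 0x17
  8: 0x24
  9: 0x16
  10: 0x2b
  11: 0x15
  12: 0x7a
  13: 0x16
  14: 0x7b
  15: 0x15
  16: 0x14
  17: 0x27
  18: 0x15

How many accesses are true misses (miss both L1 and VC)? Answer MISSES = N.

MISSES = 4

#0 0x14→b5/s1 MISS; vc=[]
#1 0x16→b5/s1 L1-HIT; vc=[]
#2 0x14→b5/s1 L1-HIT; vc=[]
#3 0x17→b5/s1 L1-HIT; vc=[]
#4 0x16→b5/s1 L1-HIT; vc=[]
#5 0x15→b5/s1 L1-HIT; vc=[]
#6 0x16→b5/s1 L1-HIT; vc=[]
#7 0x17→b5/s1 L1-HIT; vc=[]
#8 0x24→b9/s1 MISS; vc=[5]
#9 0x16→b5/s1 VC-HIT; vc=[9]
#10 0x2b→b10/s2 MISS; vc=[9]
#11 0x15→b5/s1 L1-HIT; vc=[9]
#12 0x7a→b30/s2 MISS; vc=[9,10]
#13 0x16→b5/s1 L1-HIT; vc=[9,10]
#14 0x7b→b30/s2 L1-HIT; vc=[9,10]
#15 0x15→b5/s1 L1-HIT; vc=[9,10]
#16 0x14→b5/s1 L1-HIT; vc=[9,10]
#17 0x27→b9/s1 VC-HIT; vc=[5,10]
#18 0x15→b5/s1 VC-HIT; vc=[9,10]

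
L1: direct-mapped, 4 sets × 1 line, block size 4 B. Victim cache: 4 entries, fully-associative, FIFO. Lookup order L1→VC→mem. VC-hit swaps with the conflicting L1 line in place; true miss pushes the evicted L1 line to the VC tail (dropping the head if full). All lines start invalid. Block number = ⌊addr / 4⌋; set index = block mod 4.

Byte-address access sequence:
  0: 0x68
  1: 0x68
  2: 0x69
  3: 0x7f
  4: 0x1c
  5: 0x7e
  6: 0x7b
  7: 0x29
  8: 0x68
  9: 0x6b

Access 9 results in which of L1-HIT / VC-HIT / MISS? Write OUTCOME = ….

OUTCOME = L1-HIT

#0 0x68→b26/s2 MISS; vc=[]
#1 0x68→b26/s2 L1-HIT; vc=[]
#2 0x69→b26/s2 L1-HIT; vc=[]
#3 0x7f→b31/s3 MISS; vc=[]
#4 0x1c→b7/s3 MISS; vc=[31]
#5 0x7e→b31/s3 VC-HIT; vc=[7]
#6 0x7b→b30/s2 MISS; vc=[7,26]
#7 0x29→b10/s2 MISS; vc=[7,26,30]
#8 0x68→b26/s2 VC-HIT; vc=[7,10,30]
#9 0x6b→b26/s2 L1-HIT; vc=[7,10,30]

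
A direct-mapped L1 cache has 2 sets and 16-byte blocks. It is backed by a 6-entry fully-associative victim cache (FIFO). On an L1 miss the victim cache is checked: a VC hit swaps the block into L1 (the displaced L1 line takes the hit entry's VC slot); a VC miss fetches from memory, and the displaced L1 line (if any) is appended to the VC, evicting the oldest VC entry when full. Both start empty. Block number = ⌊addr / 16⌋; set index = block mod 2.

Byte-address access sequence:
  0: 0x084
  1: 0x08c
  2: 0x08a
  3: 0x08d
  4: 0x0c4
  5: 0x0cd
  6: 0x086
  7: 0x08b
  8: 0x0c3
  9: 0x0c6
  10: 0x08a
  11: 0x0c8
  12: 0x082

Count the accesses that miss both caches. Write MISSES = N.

0: 0x84 (blk 8, set 0) → MISS  vc=[]
1: 0x8c (blk 8, set 0) → L1-HIT  vc=[]
2: 0x8a (blk 8, set 0) → L1-HIT  vc=[]
3: 0x8d (blk 8, set 0) → L1-HIT  vc=[]
4: 0xc4 (blk 12, set 0) → MISS  vc=[8]
5: 0xcd (blk 12, set 0) → L1-HIT  vc=[8]
6: 0x86 (blk 8, set 0) → VC-HIT  vc=[12]
7: 0x8b (blk 8, set 0) → L1-HIT  vc=[12]
8: 0xc3 (blk 12, set 0) → VC-HIT  vc=[8]
9: 0xc6 (blk 12, set 0) → L1-HIT  vc=[8]
10: 0x8a (blk 8, set 0) → VC-HIT  vc=[12]
11: 0xc8 (blk 12, set 0) → VC-HIT  vc=[8]
12: 0x82 (blk 8, set 0) → VC-HIT  vc=[12]

MISSES = 2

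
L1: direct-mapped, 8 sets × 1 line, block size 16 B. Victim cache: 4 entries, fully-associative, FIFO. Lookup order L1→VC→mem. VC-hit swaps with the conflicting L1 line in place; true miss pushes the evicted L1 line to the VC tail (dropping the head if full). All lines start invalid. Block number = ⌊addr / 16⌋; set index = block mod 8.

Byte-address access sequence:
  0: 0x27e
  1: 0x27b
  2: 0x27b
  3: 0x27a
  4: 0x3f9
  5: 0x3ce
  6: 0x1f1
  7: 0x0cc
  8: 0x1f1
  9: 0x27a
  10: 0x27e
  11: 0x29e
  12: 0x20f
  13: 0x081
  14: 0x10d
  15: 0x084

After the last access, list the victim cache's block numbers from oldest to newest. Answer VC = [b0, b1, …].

  [0] addr=0x27e blk=39 s=7: MISS | VC []
  [1] addr=0x27b blk=39 s=7: L1-HIT | VC []
  [2] addr=0x27b blk=39 s=7: L1-HIT | VC []
  [3] addr=0x27a blk=39 s=7: L1-HIT | VC []
  [4] addr=0x3f9 blk=63 s=7: MISS | VC [39]
  [5] addr=0x3ce blk=60 s=4: MISS | VC [39]
  [6] addr=0x1f1 blk=31 s=7: MISS | VC [39, 63]
  [7] addr=0xcc blk=12 s=4: MISS | VC [39, 63, 60]
  [8] addr=0x1f1 blk=31 s=7: L1-HIT | VC [39, 63, 60]
  [9] addr=0x27a blk=39 s=7: VC-HIT | VC [31, 63, 60]
  [10] addr=0x27e blk=39 s=7: L1-HIT | VC [31, 63, 60]
  [11] addr=0x29e blk=41 s=1: MISS | VC [31, 63, 60]
  [12] addr=0x20f blk=32 s=0: MISS | VC [31, 63, 60]
  [13] addr=0x81 blk=8 s=0: MISS | VC [31, 63, 60, 32]
  [14] addr=0x10d blk=16 s=0: MISS | VC [63, 60, 32, 8]
  [15] addr=0x84 blk=8 s=0: VC-HIT | VC [63, 60, 32, 16]

VC = [63, 60, 32, 16]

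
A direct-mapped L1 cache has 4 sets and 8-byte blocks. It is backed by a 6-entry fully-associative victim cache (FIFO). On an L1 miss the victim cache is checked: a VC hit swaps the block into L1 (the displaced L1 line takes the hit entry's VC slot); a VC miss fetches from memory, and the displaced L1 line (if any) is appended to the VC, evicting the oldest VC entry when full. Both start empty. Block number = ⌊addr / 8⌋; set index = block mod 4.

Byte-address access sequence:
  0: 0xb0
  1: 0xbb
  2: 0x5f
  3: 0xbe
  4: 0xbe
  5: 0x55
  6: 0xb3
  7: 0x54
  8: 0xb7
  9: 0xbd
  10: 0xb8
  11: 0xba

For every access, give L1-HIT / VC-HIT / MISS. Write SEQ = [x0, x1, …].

#0 0xb0→b22/s2 MISS; vc=[]
#1 0xbb→b23/s3 MISS; vc=[]
#2 0x5f→b11/s3 MISS; vc=[23]
#3 0xbe→b23/s3 VC-HIT; vc=[11]
#4 0xbe→b23/s3 L1-HIT; vc=[11]
#5 0x55→b10/s2 MISS; vc=[11,22]
#6 0xb3→b22/s2 VC-HIT; vc=[11,10]
#7 0x54→b10/s2 VC-HIT; vc=[11,22]
#8 0xb7→b22/s2 VC-HIT; vc=[11,10]
#9 0xbd→b23/s3 L1-HIT; vc=[11,10]
#10 0xb8→b23/s3 L1-HIT; vc=[11,10]
#11 0xba→b23/s3 L1-HIT; vc=[11,10]

SEQ = [MISS, MISS, MISS, VC-HIT, L1-HIT, MISS, VC-HIT, VC-HIT, VC-HIT, L1-HIT, L1-HIT, L1-HIT]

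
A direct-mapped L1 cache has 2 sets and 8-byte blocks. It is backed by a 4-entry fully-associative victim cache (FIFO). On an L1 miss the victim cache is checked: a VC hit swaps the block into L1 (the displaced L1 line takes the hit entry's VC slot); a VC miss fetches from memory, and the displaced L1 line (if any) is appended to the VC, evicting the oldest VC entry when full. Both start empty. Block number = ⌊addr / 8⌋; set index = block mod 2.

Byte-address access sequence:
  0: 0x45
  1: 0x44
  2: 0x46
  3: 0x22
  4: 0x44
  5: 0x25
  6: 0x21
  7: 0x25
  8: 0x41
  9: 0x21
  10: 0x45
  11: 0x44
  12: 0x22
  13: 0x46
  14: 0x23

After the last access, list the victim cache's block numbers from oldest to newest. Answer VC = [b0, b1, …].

#0 0x45→b8/s0 MISS; vc=[]
#1 0x44→b8/s0 L1-HIT; vc=[]
#2 0x46→b8/s0 L1-HIT; vc=[]
#3 0x22→b4/s0 MISS; vc=[8]
#4 0x44→b8/s0 VC-HIT; vc=[4]
#5 0x25→b4/s0 VC-HIT; vc=[8]
#6 0x21→b4/s0 L1-HIT; vc=[8]
#7 0x25→b4/s0 L1-HIT; vc=[8]
#8 0x41→b8/s0 VC-HIT; vc=[4]
#9 0x21→b4/s0 VC-HIT; vc=[8]
#10 0x45→b8/s0 VC-HIT; vc=[4]
#11 0x44→b8/s0 L1-HIT; vc=[4]
#12 0x22→b4/s0 VC-HIT; vc=[8]
#13 0x46→b8/s0 VC-HIT; vc=[4]
#14 0x23→b4/s0 VC-HIT; vc=[8]

VC = [8]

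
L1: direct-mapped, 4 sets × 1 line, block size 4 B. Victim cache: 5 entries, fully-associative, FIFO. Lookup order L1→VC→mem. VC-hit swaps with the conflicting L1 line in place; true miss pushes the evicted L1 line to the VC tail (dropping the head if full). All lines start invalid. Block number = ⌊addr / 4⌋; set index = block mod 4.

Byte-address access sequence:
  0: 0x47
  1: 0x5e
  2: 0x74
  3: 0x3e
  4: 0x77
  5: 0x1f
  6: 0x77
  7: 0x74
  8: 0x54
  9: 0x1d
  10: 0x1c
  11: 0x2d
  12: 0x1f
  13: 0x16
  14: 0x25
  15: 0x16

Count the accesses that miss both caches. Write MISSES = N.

MISSES = 9

  [0] addr=0x47 blk=17 s=1: MISS | VC []
  [1] addr=0x5e blk=23 s=3: MISS | VC []
  [2] addr=0x74 blk=29 s=1: MISS | VC [17]
  [3] addr=0x3e blk=15 s=3: MISS | VC [17, 23]
  [4] addr=0x77 blk=29 s=1: L1-HIT | VC [17, 23]
  [5] addr=0x1f blk=7 s=3: MISS | VC [17, 23, 15]
  [6] addr=0x77 blk=29 s=1: L1-HIT | VC [17, 23, 15]
  [7] addr=0x74 blk=29 s=1: L1-HIT | VC [17, 23, 15]
  [8] addr=0x54 blk=21 s=1: MISS | VC [17, 23, 15, 29]
  [9] addr=0x1d blk=7 s=3: L1-HIT | VC [17, 23, 15, 29]
  [10] addr=0x1c blk=7 s=3: L1-HIT | VC [17, 23, 15, 29]
  [11] addr=0x2d blk=11 s=3: MISS | VC [17, 23, 15, 29, 7]
  [12] addr=0x1f blk=7 s=3: VC-HIT | VC [17, 23, 15, 29, 11]
  [13] addr=0x16 blk=5 s=1: MISS | VC [23, 15, 29, 11, 21]
  [14] addr=0x25 blk=9 s=1: MISS | VC [15, 29, 11, 21, 5]
  [15] addr=0x16 blk=5 s=1: VC-HIT | VC [15, 29, 11, 21, 9]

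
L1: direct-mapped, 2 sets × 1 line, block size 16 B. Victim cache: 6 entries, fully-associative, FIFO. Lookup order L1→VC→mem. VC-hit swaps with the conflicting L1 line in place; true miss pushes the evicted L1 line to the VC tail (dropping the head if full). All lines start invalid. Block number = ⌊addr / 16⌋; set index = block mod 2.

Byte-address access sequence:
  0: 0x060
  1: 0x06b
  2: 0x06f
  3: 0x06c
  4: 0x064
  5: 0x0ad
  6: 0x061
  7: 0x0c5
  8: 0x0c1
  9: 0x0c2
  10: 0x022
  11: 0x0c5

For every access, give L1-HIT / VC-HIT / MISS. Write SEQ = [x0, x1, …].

SEQ = [MISS, L1-HIT, L1-HIT, L1-HIT, L1-HIT, MISS, VC-HIT, MISS, L1-HIT, L1-HIT, MISS, VC-HIT]

0: 0x60 (blk 6, set 0) → MISS  vc=[]
1: 0x6b (blk 6, set 0) → L1-HIT  vc=[]
2: 0x6f (blk 6, set 0) → L1-HIT  vc=[]
3: 0x6c (blk 6, set 0) → L1-HIT  vc=[]
4: 0x64 (blk 6, set 0) → L1-HIT  vc=[]
5: 0xad (blk 10, set 0) → MISS  vc=[6]
6: 0x61 (blk 6, set 0) → VC-HIT  vc=[10]
7: 0xc5 (blk 12, set 0) → MISS  vc=[10, 6]
8: 0xc1 (blk 12, set 0) → L1-HIT  vc=[10, 6]
9: 0xc2 (blk 12, set 0) → L1-HIT  vc=[10, 6]
10: 0x22 (blk 2, set 0) → MISS  vc=[10, 6, 12]
11: 0xc5 (blk 12, set 0) → VC-HIT  vc=[10, 6, 2]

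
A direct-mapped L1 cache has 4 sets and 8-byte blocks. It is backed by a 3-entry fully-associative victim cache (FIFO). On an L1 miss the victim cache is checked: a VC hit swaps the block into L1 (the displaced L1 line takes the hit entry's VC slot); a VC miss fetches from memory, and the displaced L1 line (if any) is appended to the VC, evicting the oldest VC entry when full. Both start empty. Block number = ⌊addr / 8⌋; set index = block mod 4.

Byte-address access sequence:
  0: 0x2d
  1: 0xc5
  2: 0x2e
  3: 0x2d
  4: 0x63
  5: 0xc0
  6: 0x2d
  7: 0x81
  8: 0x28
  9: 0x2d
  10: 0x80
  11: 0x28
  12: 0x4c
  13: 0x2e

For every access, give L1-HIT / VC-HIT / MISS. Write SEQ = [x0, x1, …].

SEQ = [MISS, MISS, L1-HIT, L1-HIT, MISS, VC-HIT, L1-HIT, MISS, L1-HIT, L1-HIT, L1-HIT, L1-HIT, MISS, VC-HIT]

#0 0x2d→b5/s1 MISS; vc=[]
#1 0xc5→b24/s0 MISS; vc=[]
#2 0x2e→b5/s1 L1-HIT; vc=[]
#3 0x2d→b5/s1 L1-HIT; vc=[]
#4 0x63→b12/s0 MISS; vc=[24]
#5 0xc0→b24/s0 VC-HIT; vc=[12]
#6 0x2d→b5/s1 L1-HIT; vc=[12]
#7 0x81→b16/s0 MISS; vc=[12,24]
#8 0x28→b5/s1 L1-HIT; vc=[12,24]
#9 0x2d→b5/s1 L1-HIT; vc=[12,24]
#10 0x80→b16/s0 L1-HIT; vc=[12,24]
#11 0x28→b5/s1 L1-HIT; vc=[12,24]
#12 0x4c→b9/s1 MISS; vc=[12,24,5]
#13 0x2e→b5/s1 VC-HIT; vc=[12,24,9]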